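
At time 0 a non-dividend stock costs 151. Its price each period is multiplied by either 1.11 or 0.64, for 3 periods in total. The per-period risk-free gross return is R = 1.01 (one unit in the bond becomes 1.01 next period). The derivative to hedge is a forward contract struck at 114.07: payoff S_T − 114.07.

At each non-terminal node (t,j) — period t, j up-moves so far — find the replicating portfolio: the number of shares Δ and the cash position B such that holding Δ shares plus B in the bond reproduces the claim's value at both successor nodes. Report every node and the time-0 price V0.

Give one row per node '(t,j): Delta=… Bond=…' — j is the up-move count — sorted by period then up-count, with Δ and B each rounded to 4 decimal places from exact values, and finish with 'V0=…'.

Since d<R<u, set p* = (R−d)/(u−d) = 0.7872; price each node as the discounted p*-expectation of its children.
Terminal values V(3,·): V(3,0)=-74.4863, V(3,1)=-45.4169, V(3,2)=5.0001, V(3,3)=92.4423
  t=2,j=0: stock 61.8496 → up 68.6531 (V=-45.4169), down 39.5837 (V=-74.4863). Price -51.0910; hedge Δ=1.0000, bond B=-112.9406.
  t=2,j=1: stock 107.2704 → up 119.0701 (V=5.0001), down 68.6531 (V=-45.4169). Price -5.6702; hedge Δ=1.0000, bond B=-112.9406.
  t=2,j=2: stock 186.0471 → up 206.5123 (V=92.4423), down 119.0701 (V=5.0001). Price 73.1065; hedge Δ=1.0000, bond B=-112.9406.
  t=1,j=0: stock 96.6400 → up 107.2704 (V=-5.6702), down 61.8496 (V=-51.0910). Price -15.1824; hedge Δ=1.0000, bond B=-111.8224.
  t=1,j=1: stock 167.6100 → up 186.0471 (V=73.1065), down 107.2704 (V=-5.6702). Price 55.7876; hedge Δ=1.0000, bond B=-111.8224.
  t=0,j=0: stock 151.0000 → up 167.6100 (V=55.7876), down 96.6400 (V=-15.1824). Price 40.2848; hedge Δ=1.0000, bond B=-110.7152.
The time-0 hedge costs 40.2848, which is the no-arbitrage price.

(0,0): Delta=1.0000 Bond=-110.7152
(1,0): Delta=1.0000 Bond=-111.8224
(1,1): Delta=1.0000 Bond=-111.8224
(2,0): Delta=1.0000 Bond=-112.9406
(2,1): Delta=1.0000 Bond=-112.9406
(2,2): Delta=1.0000 Bond=-112.9406
V0=40.2848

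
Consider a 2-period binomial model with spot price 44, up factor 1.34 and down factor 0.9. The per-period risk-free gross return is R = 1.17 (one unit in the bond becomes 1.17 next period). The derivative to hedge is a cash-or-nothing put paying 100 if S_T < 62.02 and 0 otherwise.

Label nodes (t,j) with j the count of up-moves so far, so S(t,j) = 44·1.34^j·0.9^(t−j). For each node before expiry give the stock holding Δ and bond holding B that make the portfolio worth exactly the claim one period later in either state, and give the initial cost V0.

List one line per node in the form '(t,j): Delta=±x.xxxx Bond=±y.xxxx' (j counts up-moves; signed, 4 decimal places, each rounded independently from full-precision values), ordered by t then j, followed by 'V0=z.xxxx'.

(0,0): Delta=-2.7091 Bond=164.7429
(1,0): Delta=0.0000 Bond=85.4701
(1,1): Delta=-3.8547 Bond=260.2953
V0=45.5439

Under the risk-neutral measure, an up-move has probability p* = (R−d)/(u−d) = 0.6136 and values discount at R = 1.17.
Terminal values V(2,·): V(2,0)=100.0000, V(2,1)=100.0000, V(2,2)=0.0000
Node (1,0) S=39.6000: V=(p*·100.0000+(1−p*)·100.0000)/1.17=85.4701; Δ=(100.0000−100.0000)/(53.0640−35.6400)=0.0000; B=V−Δ·S=85.4701
Node (1,1) S=58.9600: V=(p*·0.0000+(1−p*)·100.0000)/1.17=33.0225; Δ=(0.0000−100.0000)/(79.0064−53.0640)=-3.8547; B=V−Δ·S=260.2953
Node (0,0) S=44.0000: V=(p*·33.0225+(1−p*)·85.4701)/1.17=45.5439; Δ=(33.0225−85.4701)/(58.9600−39.6000)=-2.7091; B=V−Δ·S=164.7429
The time-0 hedge costs 45.5439, which is the no-arbitrage price.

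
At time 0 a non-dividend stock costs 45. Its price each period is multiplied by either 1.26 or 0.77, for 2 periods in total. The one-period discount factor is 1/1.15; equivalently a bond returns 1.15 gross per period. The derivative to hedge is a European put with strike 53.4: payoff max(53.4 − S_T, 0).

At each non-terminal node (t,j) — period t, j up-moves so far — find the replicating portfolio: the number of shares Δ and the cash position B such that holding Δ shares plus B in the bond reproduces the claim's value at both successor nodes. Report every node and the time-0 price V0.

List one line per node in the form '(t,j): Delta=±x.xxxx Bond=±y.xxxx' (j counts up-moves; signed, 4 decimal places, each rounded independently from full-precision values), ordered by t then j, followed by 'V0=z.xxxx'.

No-arbitrage ⇒ martingale measure with p* = (R−d)/(u−d) = 0.7755.
Terminal payoffs: V(2,0)=26.7195, V(2,1)=9.7410, V(2,2)=0.0000
  t=1,j=0: stock 34.6500 → up 43.6590 (V=9.7410), down 26.6805 (V=26.7195). Price 11.7848; hedge Δ=-1.0000, bond B=46.4348.
  t=1,j=1: stock 56.7000 → up 71.4420 (V=0.0000), down 43.6590 (V=9.7410). Price 1.9015; hedge Δ=-0.3506, bond B=21.7811.
  t=0,j=0: stock 45.0000 → up 56.7000 (V=1.9015), down 34.6500 (V=11.7848). Price 3.5828; hedge Δ=-0.4482, bond B=23.7527.
Check: Δ(0,0)·S0 + B(0,0) = 3.5828 = V0.

(0,0): Delta=-0.4482 Bond=23.7527
(1,0): Delta=-1.0000 Bond=46.4348
(1,1): Delta=-0.3506 Bond=21.7811
V0=3.5828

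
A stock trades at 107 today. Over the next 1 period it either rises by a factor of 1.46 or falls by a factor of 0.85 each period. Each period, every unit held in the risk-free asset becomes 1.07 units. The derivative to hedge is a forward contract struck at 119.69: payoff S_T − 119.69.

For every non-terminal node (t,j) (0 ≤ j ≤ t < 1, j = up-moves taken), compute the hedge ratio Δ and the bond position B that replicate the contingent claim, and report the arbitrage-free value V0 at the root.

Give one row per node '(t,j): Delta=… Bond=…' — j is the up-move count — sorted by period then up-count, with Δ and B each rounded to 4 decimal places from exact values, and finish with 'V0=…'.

No-arbitrage ⇒ martingale measure with p* = (R−d)/(u−d) = 0.3607.
Terminal payoffs: V(1,0)=-28.7400, V(1,1)=36.5300
(0,0): S=107.0000. Δ = (V_up−V_dn)/(S_up−S_dn) = (36.5300−-28.7400)/(156.2200−90.9500) = 1.0000. V = [p*·36.5300 + (1−p*)·-28.7400]/1.07 = -4.8598. B = V − Δ·S = -111.8598.
Self-financing check: at every node Δ·S+B equals the discounted successor values.

(0,0): Delta=1.0000 Bond=-111.8598
V0=-4.8598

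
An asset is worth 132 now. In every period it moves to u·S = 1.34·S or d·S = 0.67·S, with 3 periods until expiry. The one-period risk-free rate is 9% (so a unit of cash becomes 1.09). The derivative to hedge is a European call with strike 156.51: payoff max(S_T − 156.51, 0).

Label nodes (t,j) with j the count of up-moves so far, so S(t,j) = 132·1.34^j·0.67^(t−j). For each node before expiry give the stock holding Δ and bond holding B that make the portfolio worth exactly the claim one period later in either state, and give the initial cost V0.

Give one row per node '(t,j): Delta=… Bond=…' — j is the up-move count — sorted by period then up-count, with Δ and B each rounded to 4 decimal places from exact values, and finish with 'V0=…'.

(0,0): Delta=0.6041 Bond=-48.3193
(1,0): Delta=0.0223 Bond=-1.2098
(1,1): Delta=0.7773 Bond=-83.2979
(2,0): Delta=0.0000 Bond=0.0000
(2,1): Delta=0.0289 Bond=-2.1035
(2,2): Delta=1.0000 Bond=-143.5872
V0=31.4216

Risk-neutral probability p* = (R−d)/(u−d) = (1.09−0.67)/(1.34−0.67) = 0.6269.
Terminal payoffs: V(3,0)=0.0000, V(3,1)=0.0000, V(3,2)=2.2929, V(3,3)=161.0957
  t=2,j=0: stock 59.2548 → up 79.4014 (V=0.0000), down 39.7007 (V=0.0000). Price 0.0000; hedge Δ=0.0000, bond B=0.0000.
  t=2,j=1: stock 118.5096 → up 158.8029 (V=2.2929), down 79.4014 (V=0.0000). Price 1.3186; hedge Δ=0.0289, bond B=-2.1035.
  t=2,j=2: stock 237.0192 → up 317.6057 (V=161.0957), down 158.8029 (V=2.2929). Price 93.4320; hedge Δ=1.0000, bond B=-143.5872.
  t=1,j=0: stock 88.4400 → up 118.5096 (V=1.3186), down 59.2548 (V=0.0000). Price 0.7584; hedge Δ=0.0223, bond B=-1.2098.
  t=1,j=1: stock 176.8800 → up 237.0192 (V=93.4320), down 118.5096 (V=1.3186). Price 54.1847; hedge Δ=0.7773, bond B=-83.2979.
  t=0,j=0: stock 132.0000 → up 176.8800 (V=54.1847), down 88.4400 (V=0.7584). Price 31.4216; hedge Δ=0.6041, bond B=-48.3193.
Each (Δ,B) replicates both successor values, so the strategy is self-financing and V0 is arbitrage-free.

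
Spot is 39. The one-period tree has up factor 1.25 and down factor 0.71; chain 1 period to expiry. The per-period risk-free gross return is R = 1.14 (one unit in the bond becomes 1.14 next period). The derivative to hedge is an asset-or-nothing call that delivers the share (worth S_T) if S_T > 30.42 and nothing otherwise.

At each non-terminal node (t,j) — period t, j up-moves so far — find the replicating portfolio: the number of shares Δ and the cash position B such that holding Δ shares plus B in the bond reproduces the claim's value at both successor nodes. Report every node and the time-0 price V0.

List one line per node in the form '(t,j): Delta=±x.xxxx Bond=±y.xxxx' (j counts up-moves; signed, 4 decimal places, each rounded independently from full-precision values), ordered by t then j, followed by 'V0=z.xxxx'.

No-arbitrage ⇒ martingale measure with p* = (R−d)/(u−d) = 0.7963.
Payoff layer (t=1): V(1,0)=0.0000, V(1,1)=48.7500
Node (0,0) S=39.0000: V=(p*·48.7500+(1−p*)·0.0000)/1.14=34.0521; Δ=(48.7500−0.0000)/(48.7500−27.6900)=2.3148; B=V−Δ·S=-56.2256
Root portfolio cost Δ·39+B reproduces V0=34.0521.

(0,0): Delta=2.3148 Bond=-56.2256
V0=34.0521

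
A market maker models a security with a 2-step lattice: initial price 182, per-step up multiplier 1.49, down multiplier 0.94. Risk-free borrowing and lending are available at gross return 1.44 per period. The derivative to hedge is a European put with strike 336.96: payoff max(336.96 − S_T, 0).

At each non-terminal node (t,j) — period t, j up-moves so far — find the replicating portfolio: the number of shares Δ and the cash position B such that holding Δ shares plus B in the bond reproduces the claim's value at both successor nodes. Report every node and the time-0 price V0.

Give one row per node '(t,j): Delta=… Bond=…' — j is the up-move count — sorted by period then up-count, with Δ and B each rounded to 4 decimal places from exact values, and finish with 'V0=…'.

(0,0): Delta=-0.5768 Bond=112.2243
(1,0): Delta=-1.0000 Bond=234.0000
(1,1): Delta=-0.5501 Bond=154.3632
V0=7.2424

Risk-neutral probability p* = (R−d)/(u−d) = (1.44−0.94)/(1.49−0.94) = 0.9091.
Payoff layer (t=2): V(2,0)=176.1448, V(2,1)=82.0508, V(2,2)=0.0000
(1,0): S=171.0800. Δ = (V_up−V_dn)/(S_up−S_dn) = (82.0508−176.1448)/(254.9092−160.8152) = -1.0000. V = [p*·82.0508 + (1−p*)·176.1448]/1.44 = 62.9200. B = V − Δ·S = 234.0000.
(1,1): S=271.1800. Δ = (V_up−V_dn)/(S_up−S_dn) = (0.0000−82.0508)/(404.0582−254.9092) = -0.5501. V = [p*·0.0000 + (1−p*)·82.0508]/1.44 = 5.1800. B = V − Δ·S = 154.3632.
(0,0): S=182.0000. Δ = (V_up−V_dn)/(S_up−S_dn) = (5.1800−62.9200)/(271.1800−171.0800) = -0.5768. V = [p*·5.1800 + (1−p*)·62.9200]/1.44 = 7.2424. B = V − Δ·S = 112.2243.
Root portfolio cost Δ·182+B reproduces V0=7.2424.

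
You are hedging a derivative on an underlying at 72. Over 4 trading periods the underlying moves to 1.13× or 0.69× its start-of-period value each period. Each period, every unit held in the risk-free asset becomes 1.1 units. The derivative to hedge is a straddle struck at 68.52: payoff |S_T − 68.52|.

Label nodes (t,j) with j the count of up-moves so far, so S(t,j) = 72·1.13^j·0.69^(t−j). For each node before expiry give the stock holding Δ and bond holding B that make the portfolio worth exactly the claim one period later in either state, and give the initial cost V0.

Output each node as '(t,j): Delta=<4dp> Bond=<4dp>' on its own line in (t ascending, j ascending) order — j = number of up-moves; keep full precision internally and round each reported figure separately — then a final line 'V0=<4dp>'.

(0,0): Delta=0.7809 Bond=-30.1337
(1,0): Delta=-0.7923 Bond=45.0083
(1,1): Delta=0.8511 Bond=-38.8658
(2,0): Delta=-1.0000 Bond=56.6281
(2,1): Delta=-0.7830 Bond=48.9882
(2,2): Delta=0.9242 Bond=-49.4651
(3,0): Delta=-1.0000 Bond=62.2909
(3,1): Delta=-1.0000 Bond=62.2909
(3,2): Delta=-0.7734 Bond=53.2721
(3,3): Delta=1.0000 Bond=-62.2909
V0=26.0877

No-arbitrage ⇒ martingale measure with p* = (R−d)/(u−d) = 0.9318.
Terminal payoffs: V(4,0)=52.1997, V(4,1)=41.7925, V(4,2)=24.7489, V(4,3)=3.1631, V(4,4)=48.8741
(3,0): S=23.6526. Δ = (V_up−V_dn)/(S_up−S_dn) = (41.7925−52.1997)/(26.7275−16.3203) = -1.0000. V = [p*·41.7925 + (1−p*)·52.1997]/1.1 = 38.6383. B = V − Δ·S = 62.2909.
(3,1): S=38.7355. Δ = (V_up−V_dn)/(S_up−S_dn) = (24.7489−41.7925)/(43.7711−26.7275) = -1.0000. V = [p*·24.7489 + (1−p*)·41.7925]/1.1 = 23.5554. B = V − Δ·S = 62.2909.
(3,2): S=63.4364. Δ = (V_up−V_dn)/(S_up−S_dn) = (3.1631−24.7489)/(71.6831−43.7711) = -0.7734. V = [p*·3.1631 + (1−p*)·24.7489]/1.1 = 4.2135. B = V − Δ·S = 53.2721.
(3,3): S=103.8886. Δ = (V_up−V_dn)/(S_up−S_dn) = (48.8741−3.1631)/(117.3941−71.6831) = 1.0000. V = [p*·48.8741 + (1−p*)·3.1631]/1.1 = 41.5977. B = V − Δ·S = -62.2909.
(2,0): S=34.2792. Δ = (V_up−V_dn)/(S_up−S_dn) = (23.5554−38.6383)/(38.7355−23.6526) = -1.0000. V = [p*·23.5554 + (1−p*)·38.6383]/1.1 = 22.3489. B = V − Δ·S = 56.6281.
(2,1): S=56.1384. Δ = (V_up−V_dn)/(S_up−S_dn) = (4.2135−23.5554)/(63.4364−38.7355) = -0.7830. V = [p*·4.2135 + (1−p*)·23.5554]/1.1 = 5.0294. B = V − Δ·S = 48.9882.
(2,2): S=91.9368. Δ = (V_up−V_dn)/(S_up−S_dn) = (41.5977−4.2135)/(103.8886−63.4364) = 0.9242. V = [p*·41.5977 + (1−p*)·4.2135]/1.1 = 35.4989. B = V − Δ·S = -49.4651.
(1,0): S=49.6800. Δ = (V_up−V_dn)/(S_up−S_dn) = (5.0294−22.3489)/(56.1384−34.2792) = -0.7923. V = [p*·5.0294 + (1−p*)·22.3489]/1.1 = 5.6457. B = V − Δ·S = 45.0083.
(1,1): S=81.3600. Δ = (V_up−V_dn)/(S_up−S_dn) = (35.4989−5.0294)/(91.9368−56.1384) = 0.8511. V = [p*·35.4989 + (1−p*)·5.0294]/1.1 = 30.3831. B = V − Δ·S = -38.8658.
(0,0): S=72.0000. Δ = (V_up−V_dn)/(S_up−S_dn) = (30.3831−5.6457)/(81.3600−49.6800) = 0.7809. V = [p*·30.3831 + (1−p*)·5.6457]/1.1 = 26.0877. B = V − Δ·S = -30.1337.
The time-0 hedge costs 26.0877, which is the no-arbitrage price.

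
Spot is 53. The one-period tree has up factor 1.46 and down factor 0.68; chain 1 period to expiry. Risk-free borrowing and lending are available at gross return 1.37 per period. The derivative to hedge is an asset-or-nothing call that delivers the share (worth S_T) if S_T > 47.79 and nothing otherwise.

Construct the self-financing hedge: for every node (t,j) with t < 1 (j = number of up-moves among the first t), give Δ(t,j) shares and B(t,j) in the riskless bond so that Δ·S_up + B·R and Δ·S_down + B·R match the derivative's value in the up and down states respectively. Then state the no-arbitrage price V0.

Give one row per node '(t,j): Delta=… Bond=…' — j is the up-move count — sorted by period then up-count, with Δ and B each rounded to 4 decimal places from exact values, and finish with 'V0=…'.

(0,0): Delta=1.8718 Bond=-49.2405
V0=49.9646

Risk-neutral probability p* = (R−d)/(u−d) = (1.37−0.68)/(1.46−0.68) = 0.8846.
Payoff layer (t=1): V(1,0)=0.0000, V(1,1)=77.3800
Node (0,0) S=53.0000: V=(p*·77.3800+(1−p*)·0.0000)/1.37=49.9646; Δ=(77.3800−0.0000)/(77.3800−36.0400)=1.8718; B=V−Δ·S=-49.2405
Root portfolio cost Δ·53+B reproduces V0=49.9646.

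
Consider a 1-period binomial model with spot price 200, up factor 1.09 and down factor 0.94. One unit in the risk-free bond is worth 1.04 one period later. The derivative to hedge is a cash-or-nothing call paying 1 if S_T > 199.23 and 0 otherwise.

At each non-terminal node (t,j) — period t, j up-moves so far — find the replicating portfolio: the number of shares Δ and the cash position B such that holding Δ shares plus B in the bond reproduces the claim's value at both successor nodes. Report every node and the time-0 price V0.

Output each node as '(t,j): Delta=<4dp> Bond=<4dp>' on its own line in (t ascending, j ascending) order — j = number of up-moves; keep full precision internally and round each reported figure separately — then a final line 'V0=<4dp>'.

The replicating-portfolio and risk-neutral prices coincide; use p* = (1.04−0.94)/(1.09−0.94) = 0.6667 for the latter.
At expiry t=1: V(1,0)=0.0000, V(1,1)=1.0000
  t=0,j=0: stock 200.0000 → up 218.0000 (V=1.0000), down 188.0000 (V=0.0000). Price 0.6410; hedge Δ=0.0333, bond B=-6.0256.
Self-financing check: at every node Δ·S+B equals the discounted successor values.

(0,0): Delta=0.0333 Bond=-6.0256
V0=0.6410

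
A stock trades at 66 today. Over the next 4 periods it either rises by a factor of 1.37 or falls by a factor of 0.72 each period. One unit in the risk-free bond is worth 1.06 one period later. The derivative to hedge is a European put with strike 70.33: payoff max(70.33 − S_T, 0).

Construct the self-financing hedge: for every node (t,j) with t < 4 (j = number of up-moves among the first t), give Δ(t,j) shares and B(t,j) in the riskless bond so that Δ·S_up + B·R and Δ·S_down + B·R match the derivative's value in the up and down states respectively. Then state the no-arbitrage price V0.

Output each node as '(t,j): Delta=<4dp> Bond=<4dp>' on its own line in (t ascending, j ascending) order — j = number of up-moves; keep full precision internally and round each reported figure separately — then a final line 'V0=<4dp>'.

Risk-neutral probability p* = (R−d)/(u−d) = (1.06−0.72)/(1.37−0.72) = 0.5231.
Terminal payoffs: V(4,0)=52.5933, V(4,1)=36.5809, V(4,2)=6.1130, V(4,3)=0.0000, V(4,4)=0.0000
  t=3,j=0: stock 24.6344 → up 33.7491 (V=36.5809), down 17.7367 (V=52.5933). Price 41.7147; hedge Δ=-1.0000, bond B=66.3491.
  t=3,j=1: stock 46.8737 → up 64.2170 (V=6.1130), down 33.7491 (V=36.5809). Price 19.4753; hedge Δ=-1.0000, bond B=66.3491.
  t=3,j=2: stock 89.1903 → up 122.1907 (V=0.0000), down 64.2170 (V=6.1130). Price 2.7504; hedge Δ=-0.1054, bond B=12.1550.
  t=3,j=3: stock 169.7093 → up 232.5017 (V=0.0000), down 122.1907 (V=0.0000). Price 0.0000; hedge Δ=0.0000, bond B=0.0000.
  t=2,j=0: stock 34.2144 → up 46.8737 (V=19.4753), down 24.6344 (V=41.7147). Price 28.3790; hedge Δ=-1.0000, bond B=62.5934.
  t=2,j=1: stock 65.1024 → up 89.1903 (V=2.7504), down 46.8737 (V=19.4753). Price 10.1197; hedge Δ=-0.3952, bond B=35.8504.
  t=2,j=2: stock 123.8754 → up 169.7093 (V=0.0000), down 89.1903 (V=2.7504). Price 1.2375; hedge Δ=-0.0342, bond B=5.4689.
  t=1,j=0: stock 47.5200 → up 65.1024 (V=10.1197), down 34.2144 (V=28.3790). Price 17.7623; hedge Δ=-0.5911, bond B=45.8536.
  t=1,j=1: stock 90.4200 → up 123.8754 (V=1.2375), down 65.1024 (V=10.1197). Price 5.1638; hedge Δ=-0.1511, bond B=18.8288.
  t=0,j=0: stock 66.0000 → up 90.4200 (V=5.1638), down 47.5200 (V=17.7623). Price 10.5399; hedge Δ=-0.2937, bond B=29.9222.
The time-0 hedge costs 10.5399, which is the no-arbitrage price.

(0,0): Delta=-0.2937 Bond=29.9222
(1,0): Delta=-0.5911 Bond=45.8536
(1,1): Delta=-0.1511 Bond=18.8288
(2,0): Delta=-1.0000 Bond=62.5934
(2,1): Delta=-0.3952 Bond=35.8504
(2,2): Delta=-0.0342 Bond=5.4689
(3,0): Delta=-1.0000 Bond=66.3491
(3,1): Delta=-1.0000 Bond=66.3491
(3,2): Delta=-0.1054 Bond=12.1550
(3,3): Delta=0.0000 Bond=0.0000
V0=10.5399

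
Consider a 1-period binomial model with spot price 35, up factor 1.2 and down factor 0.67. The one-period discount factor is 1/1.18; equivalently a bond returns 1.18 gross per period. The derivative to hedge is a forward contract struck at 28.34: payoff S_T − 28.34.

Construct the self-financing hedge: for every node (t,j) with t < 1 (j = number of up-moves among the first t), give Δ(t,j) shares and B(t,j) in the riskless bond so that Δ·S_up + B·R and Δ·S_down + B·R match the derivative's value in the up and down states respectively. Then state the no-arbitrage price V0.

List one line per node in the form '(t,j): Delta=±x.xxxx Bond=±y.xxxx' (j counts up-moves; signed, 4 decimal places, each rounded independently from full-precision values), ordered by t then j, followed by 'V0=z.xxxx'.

Risk-neutral probability p* = (R−d)/(u−d) = (1.18−0.67)/(1.2−0.67) = 0.9623.
At expiry t=1: V(1,0)=-4.8900, V(1,1)=13.6600
Node (0,0) S=35.0000: V=(p*·13.6600+(1−p*)·-4.8900)/1.18=10.9831; Δ=(13.6600−-4.8900)/(42.0000−23.4500)=1.0000; B=V−Δ·S=-24.0169
Root portfolio cost Δ·35+B reproduces V0=10.9831.

(0,0): Delta=1.0000 Bond=-24.0169
V0=10.9831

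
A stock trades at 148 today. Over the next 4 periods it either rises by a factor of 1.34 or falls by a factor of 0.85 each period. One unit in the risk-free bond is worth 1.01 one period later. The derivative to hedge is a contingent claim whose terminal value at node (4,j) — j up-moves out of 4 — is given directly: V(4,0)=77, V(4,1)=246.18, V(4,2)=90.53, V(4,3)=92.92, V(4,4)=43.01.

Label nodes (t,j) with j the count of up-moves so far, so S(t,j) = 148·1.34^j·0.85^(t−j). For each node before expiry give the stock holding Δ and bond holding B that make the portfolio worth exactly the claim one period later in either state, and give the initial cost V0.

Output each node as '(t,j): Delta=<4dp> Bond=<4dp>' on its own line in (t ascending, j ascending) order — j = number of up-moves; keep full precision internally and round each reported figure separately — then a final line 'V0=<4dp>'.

(0,0): Delta=-0.2503 Bond=180.7385
(1,0): Delta=0.1357 Bond=133.9924
(1,1): Delta=-0.7552 Bond=282.6874
(2,0): Delta=1.1926 Bond=22.3121
(2,1): Delta=-1.2472 Bond=368.4363
(2,2): Delta=-0.1117 Bond=114.4876
(3,0): Delta=3.7987 Bond=-214.3322
(3,1): Delta=-2.2169 Bond=511.0744
(3,2): Delta=0.0216 Bond=85.5288
(3,3): Delta=-0.2860 Bond=177.7214
V0=143.6953

Since d<R<u, set p* = (R−d)/(u−d) = 0.3265; price each node as the discounted p*-expectation of its children.
At expiry t=4: V(4,0)=77.0000, V(4,1)=246.1800, V(4,2)=90.5300, V(4,3)=92.9200, V(4,4)=43.0100
Node (3,0) S=90.8905: V=(p*·246.1800+(1−p*)·77.0000)/1.01=130.9331; Δ=(246.1800−77.0000)/(121.7933−77.2569)=3.7987; B=V−Δ·S=-214.3322
Node (3,1) S=143.2862: V=(p*·90.5300+(1−p*)·246.1800)/1.01=193.4213; Δ=(90.5300−246.1800)/(192.0035−121.7933)=-2.2169; B=V−Δ·S=511.0744
Node (3,2) S=225.8865: V=(p*·92.9200+(1−p*)·90.5300)/1.01=90.4063; Δ=(92.9200−90.5300)/(302.6879−192.0035)=0.0216; B=V−Δ·S=85.5288
Node (3,3) S=356.1034: V=(p*·43.0100+(1−p*)·92.9200)/1.01=75.8642; Δ=(43.0100−92.9200)/(477.1785−302.6879)=-0.2860; B=V−Δ·S=177.7214
Node (2,0) S=106.9300: V=(p*·193.4213+(1−p*)·130.9331)/1.01=149.8390; Δ=(193.4213−130.9331)/(143.2862−90.8905)=1.1926; B=V−Δ·S=22.3121
Node (2,1) S=168.5720: V=(p*·90.4063+(1−p*)·193.4213)/1.01=158.2017; Δ=(90.4063−193.4213)/(225.8865−143.2862)=-1.2472; B=V−Δ·S=368.4363
Node (2,2) S=265.7488: V=(p*·75.8642+(1−p*)·90.4063)/1.01=84.8098; Δ=(75.8642−90.4063)/(356.1034−225.8865)=-0.1117; B=V−Δ·S=114.4876
Node (1,0) S=125.8000: V=(p*·158.2017+(1−p*)·149.8390)/1.01=151.0591; Δ=(158.2017−149.8390)/(168.5720−106.9300)=0.1357; B=V−Δ·S=133.9924
Node (1,1) S=198.3200: V=(p*·84.8098+(1−p*)·158.2017)/1.01=132.9079; Δ=(84.8098−158.2017)/(265.7488−168.5720)=-0.7552; B=V−Δ·S=282.6874
Node (0,0) S=148.0000: V=(p*·132.9079+(1−p*)·151.0591)/1.01=143.6953; Δ=(132.9079−151.0591)/(198.3200−125.8000)=-0.2503; B=V−Δ·S=180.7385
Self-financing check: at every node Δ·S+B equals the discounted successor values.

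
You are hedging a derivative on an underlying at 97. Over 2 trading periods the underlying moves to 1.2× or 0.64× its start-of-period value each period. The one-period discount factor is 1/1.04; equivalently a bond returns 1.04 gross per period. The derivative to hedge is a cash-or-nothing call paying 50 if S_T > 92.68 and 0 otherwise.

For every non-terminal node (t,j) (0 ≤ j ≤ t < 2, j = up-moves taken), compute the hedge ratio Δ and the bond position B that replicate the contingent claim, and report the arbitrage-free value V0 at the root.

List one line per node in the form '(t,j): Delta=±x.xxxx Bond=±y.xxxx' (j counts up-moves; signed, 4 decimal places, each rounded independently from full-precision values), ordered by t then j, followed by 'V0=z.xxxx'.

(0,0): Delta=0.6322 Bond=-37.7370
(1,0): Delta=0.0000 Bond=0.0000
(1,1): Delta=0.7671 Bond=-54.9451
V0=23.5856

Under the risk-neutral measure, an up-move has probability p* = (R−d)/(u−d) = 0.7143 and values discount at R = 1.04.
Payoff layer (t=2): V(2,0)=0.0000, V(2,1)=0.0000, V(2,2)=50.0000
Node (1,0) S=62.0800: V=(p*·0.0000+(1−p*)·0.0000)/1.04=0.0000; Δ=(0.0000−0.0000)/(74.4960−39.7312)=0.0000; B=V−Δ·S=0.0000
Node (1,1) S=116.4000: V=(p*·50.0000+(1−p*)·0.0000)/1.04=34.3407; Δ=(50.0000−0.0000)/(139.6800−74.4960)=0.7671; B=V−Δ·S=-54.9451
Node (0,0) S=97.0000: V=(p*·34.3407+(1−p*)·0.0000)/1.04=23.5856; Δ=(34.3407−0.0000)/(116.4000−62.0800)=0.6322; B=V−Δ·S=-37.7370
Root portfolio cost Δ·97+B reproduces V0=23.5856.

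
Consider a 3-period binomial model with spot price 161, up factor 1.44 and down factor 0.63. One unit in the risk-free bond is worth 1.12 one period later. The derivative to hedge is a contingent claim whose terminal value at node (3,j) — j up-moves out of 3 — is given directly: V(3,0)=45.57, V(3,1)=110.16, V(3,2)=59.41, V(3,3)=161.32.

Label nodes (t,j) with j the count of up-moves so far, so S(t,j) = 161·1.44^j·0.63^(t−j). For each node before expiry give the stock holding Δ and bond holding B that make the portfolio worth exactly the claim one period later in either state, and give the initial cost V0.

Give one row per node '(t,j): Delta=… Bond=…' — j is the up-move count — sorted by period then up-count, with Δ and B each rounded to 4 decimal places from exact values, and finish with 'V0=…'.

(0,0): Delta=0.1413 Bond=45.2172
(1,0): Delta=-0.0563 Bond=70.6909
(1,1): Delta=0.1978 Bond=37.5510
(2,0): Delta=1.2479 Bond=-4.1667
(2,1): Delta=-0.4290 Bond=133.6002
(2,2): Delta=0.3769 Bond=-17.7262
V0=67.9692

Since d<R<u, set p* = (R−d)/(u−d) = 0.6049; price each node as the discounted p*-expectation of its children.
At expiry t=3: V(3,0)=45.5700, V(3,1)=110.1600, V(3,2)=59.4100, V(3,3)=161.3200
Node (2,0) S=63.9009: V=(p*·110.1600+(1−p*)·45.5700)/1.12=75.5741; Δ=(110.1600−45.5700)/(92.0173−40.2576)=1.2479; B=V−Δ·S=-4.1667
Node (2,1) S=146.0592: V=(p*·59.4100+(1−p*)·110.1600)/1.12=70.9459; Δ=(59.4100−110.1600)/(210.3252−92.0173)=-0.4290; B=V−Δ·S=133.6002
Node (2,2) S=333.8496: V=(p*·161.3200+(1−p*)·59.4100)/1.12=108.0886; Δ=(161.3200−59.4100)/(480.7434−210.3252)=0.3769; B=V−Δ·S=-17.7262
Node (1,0) S=101.4300: V=(p*·70.9459+(1−p*)·75.5741)/1.12=64.9771; Δ=(70.9459−75.5741)/(146.0592−63.9009)=-0.0563; B=V−Δ·S=70.6909
Node (1,1) S=231.8400: V=(p*·108.0886+(1−p*)·70.9459)/1.12=83.4062; Δ=(108.0886−70.9459)/(333.8496−146.0592)=0.1978; B=V−Δ·S=37.5510
Node (0,0) S=161.0000: V=(p*·83.4062+(1−p*)·64.9771)/1.12=67.9692; Δ=(83.4062−64.9771)/(231.8400−101.4300)=0.1413; B=V−Δ·S=45.2172
Root portfolio cost Δ·161+B reproduces V0=67.9692.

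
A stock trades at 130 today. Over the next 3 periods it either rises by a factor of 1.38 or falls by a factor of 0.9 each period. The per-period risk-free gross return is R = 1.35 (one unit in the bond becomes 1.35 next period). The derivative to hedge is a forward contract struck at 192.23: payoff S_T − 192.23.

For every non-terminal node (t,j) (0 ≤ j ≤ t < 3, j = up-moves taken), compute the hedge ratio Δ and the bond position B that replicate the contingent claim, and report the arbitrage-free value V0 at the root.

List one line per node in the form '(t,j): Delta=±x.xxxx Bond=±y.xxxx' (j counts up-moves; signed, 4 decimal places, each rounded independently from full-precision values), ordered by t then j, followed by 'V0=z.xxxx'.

(0,0): Delta=1.0000 Bond=-78.1304
(1,0): Delta=1.0000 Bond=-105.4760
(1,1): Delta=1.0000 Bond=-105.4760
(2,0): Delta=1.0000 Bond=-142.3926
(2,1): Delta=1.0000 Bond=-142.3926
(2,2): Delta=1.0000 Bond=-142.3926
V0=51.8696

Since d<R<u, set p* = (R−d)/(u−d) = 0.9375; price each node as the discounted p*-expectation of its children.
At expiry t=3: V(3,0)=-97.4600, V(3,1)=-46.9160, V(3,2)=30.5848, V(3,3)=149.4194
  t=2,j=0: stock 105.3000 → up 145.3140 (V=-46.9160), down 94.7700 (V=-97.4600). Price -37.0926; hedge Δ=1.0000, bond B=-142.3926.
  t=2,j=1: stock 161.4600 → up 222.8148 (V=30.5848), down 145.3140 (V=-46.9160). Price 19.0674; hedge Δ=1.0000, bond B=-142.3926.
  t=2,j=2: stock 247.5720 → up 341.6494 (V=149.4194), down 222.8148 (V=30.5848). Price 105.1794; hedge Δ=1.0000, bond B=-142.3926.
  t=1,j=0: stock 117.0000 → up 161.4600 (V=19.0674), down 105.3000 (V=-37.0926). Price 11.5240; hedge Δ=1.0000, bond B=-105.4760.
  t=1,j=1: stock 179.4000 → up 247.5720 (V=105.1794), down 161.4600 (V=19.0674). Price 73.9240; hedge Δ=1.0000, bond B=-105.4760.
  t=0,j=0: stock 130.0000 → up 179.4000 (V=73.9240), down 117.0000 (V=11.5240). Price 51.8696; hedge Δ=1.0000, bond B=-78.1304.
Each (Δ,B) replicates both successor values, so the strategy is self-financing and V0 is arbitrage-free.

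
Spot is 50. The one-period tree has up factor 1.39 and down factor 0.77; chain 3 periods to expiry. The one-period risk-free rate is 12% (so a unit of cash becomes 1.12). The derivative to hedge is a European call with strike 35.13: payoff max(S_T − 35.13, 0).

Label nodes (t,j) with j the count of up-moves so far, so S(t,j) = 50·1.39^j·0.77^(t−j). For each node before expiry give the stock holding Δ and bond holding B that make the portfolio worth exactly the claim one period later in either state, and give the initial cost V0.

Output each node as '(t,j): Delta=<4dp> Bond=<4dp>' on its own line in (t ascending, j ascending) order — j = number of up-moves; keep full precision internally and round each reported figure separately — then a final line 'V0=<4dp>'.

(0,0): Delta=0.9400 Bond=-21.2815
(1,0): Delta=0.7996 Bond=-18.4295
(1,1): Delta=1.0000 Bond=-28.0054
(2,0): Delta=0.3306 Bond=-6.7381
(2,1): Delta=1.0000 Bond=-31.3661
(2,2): Delta=1.0000 Bond=-31.3661
V0=25.7184

The replicating-portfolio and risk-neutral prices coincide; use p* = (1.12−0.77)/(1.39−0.77) = 0.5645 for the latter.
At expiry t=3: V(3,0)=0.0000, V(3,1)=6.0765, V(3,2)=39.2558, V(3,3)=99.1509
(2,0): S=29.6450. Δ = (V_up−V_dn)/(S_up−S_dn) = (6.0765−0.0000)/(41.2066−22.8267) = 0.3306. V = [p*·6.0765 + (1−p*)·0.0000]/1.12 = 3.0628. B = V − Δ·S = -6.7381.
(2,1): S=53.5150. Δ = (V_up−V_dn)/(S_up−S_dn) = (39.2558−6.0765)/(74.3858−41.2066) = 1.0000. V = [p*·39.2558 + (1−p*)·6.0765]/1.12 = 22.1489. B = V − Δ·S = -31.3661.
(2,2): S=96.6050. Δ = (V_up−V_dn)/(S_up−S_dn) = (99.1509−39.2558)/(134.2809−74.3858) = 1.0000. V = [p*·99.1509 + (1−p*)·39.2558]/1.12 = 65.2389. B = V − Δ·S = -31.3661.
(1,0): S=38.5000. Δ = (V_up−V_dn)/(S_up−S_dn) = (22.1489−3.0628)/(53.5150−29.6450) = 0.7996. V = [p*·22.1489 + (1−p*)·3.0628]/1.12 = 12.3547. B = V − Δ·S = -18.4295.
(1,1): S=69.5000. Δ = (V_up−V_dn)/(S_up−S_dn) = (65.2389−22.1489)/(96.6050−53.5150) = 1.0000. V = [p*·65.2389 + (1−p*)·22.1489]/1.12 = 41.4946. B = V − Δ·S = -28.0054.
(0,0): S=50.0000. Δ = (V_up−V_dn)/(S_up−S_dn) = (41.4946−12.3547)/(69.5000−38.5000) = 0.9400. V = [p*·41.4946 + (1−p*)·12.3547]/1.12 = 25.7184. B = V − Δ·S = -21.2815.
Root portfolio cost Δ·50+B reproduces V0=25.7184.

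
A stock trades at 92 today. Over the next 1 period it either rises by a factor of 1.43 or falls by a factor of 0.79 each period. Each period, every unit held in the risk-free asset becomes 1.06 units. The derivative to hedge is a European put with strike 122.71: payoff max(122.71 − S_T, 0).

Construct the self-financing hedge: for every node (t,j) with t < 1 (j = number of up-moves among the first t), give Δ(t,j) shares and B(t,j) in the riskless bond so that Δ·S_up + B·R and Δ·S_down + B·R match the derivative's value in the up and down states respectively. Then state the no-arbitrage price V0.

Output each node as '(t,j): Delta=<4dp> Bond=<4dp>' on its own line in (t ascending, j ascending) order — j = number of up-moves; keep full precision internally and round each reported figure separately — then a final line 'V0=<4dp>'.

(0,0): Delta=-0.8497 Bond=105.4583
V0=27.2864

No-arbitrage ⇒ martingale measure with p* = (R−d)/(u−d) = 0.4219.
At expiry t=1: V(1,0)=50.0300, V(1,1)=0.0000
(0,0): S=92.0000. Δ = (V_up−V_dn)/(S_up−S_dn) = (0.0000−50.0300)/(131.5600−72.6800) = -0.8497. V = [p*·0.0000 + (1−p*)·50.0300]/1.06 = 27.2864. B = V − Δ·S = 105.4583.
Self-financing check: at every node Δ·S+B equals the discounted successor values.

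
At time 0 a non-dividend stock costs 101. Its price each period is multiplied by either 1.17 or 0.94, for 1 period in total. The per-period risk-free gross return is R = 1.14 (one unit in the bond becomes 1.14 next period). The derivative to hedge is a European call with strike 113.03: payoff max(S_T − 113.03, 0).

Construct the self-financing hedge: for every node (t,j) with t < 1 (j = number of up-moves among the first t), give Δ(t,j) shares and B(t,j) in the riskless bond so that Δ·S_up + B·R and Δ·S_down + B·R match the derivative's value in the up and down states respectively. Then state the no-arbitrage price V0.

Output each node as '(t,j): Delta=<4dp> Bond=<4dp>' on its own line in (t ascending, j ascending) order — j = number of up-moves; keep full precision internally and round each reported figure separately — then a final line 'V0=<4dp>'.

No-arbitrage ⇒ martingale measure with p* = (R−d)/(u−d) = 0.8696.
Terminal values V(1,·): V(1,0)=0.0000, V(1,1)=5.1400
Node (0,0) S=101.0000: V=(p*·5.1400+(1−p*)·0.0000)/1.14=3.9207; Δ=(5.1400−0.0000)/(118.1700−94.9400)=0.2213; B=V−Δ·S=-18.4272
The time-0 hedge costs 3.9207, which is the no-arbitrage price.

(0,0): Delta=0.2213 Bond=-18.4272
V0=3.9207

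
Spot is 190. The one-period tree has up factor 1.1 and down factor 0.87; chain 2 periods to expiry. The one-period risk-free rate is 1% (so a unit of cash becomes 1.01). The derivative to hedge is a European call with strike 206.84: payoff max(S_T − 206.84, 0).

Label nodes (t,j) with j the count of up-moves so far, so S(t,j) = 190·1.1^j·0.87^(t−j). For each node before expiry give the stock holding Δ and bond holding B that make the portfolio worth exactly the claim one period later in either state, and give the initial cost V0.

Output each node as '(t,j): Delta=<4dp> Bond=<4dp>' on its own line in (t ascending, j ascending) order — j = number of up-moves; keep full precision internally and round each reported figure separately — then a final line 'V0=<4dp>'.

(0,0): Delta=0.3180 Bond=-52.0485
(1,0): Delta=0.0000 Bond=0.0000
(1,1): Delta=0.4797 Bond=-86.3633
V0=8.3756

No-arbitrage ⇒ martingale measure with p* = (R−d)/(u−d) = 0.6087.
Terminal payoffs: V(2,0)=0.0000, V(2,1)=0.0000, V(2,2)=23.0600
  t=1,j=0: stock 165.3000 → up 181.8300 (V=0.0000), down 143.8110 (V=0.0000). Price 0.0000; hedge Δ=0.0000, bond B=0.0000.
  t=1,j=1: stock 209.0000 → up 229.9000 (V=23.0600), down 181.8300 (V=0.0000). Price 13.8975; hedge Δ=0.4797, bond B=-86.3633.
  t=0,j=0: stock 190.0000 → up 209.0000 (V=13.8975), down 165.3000 (V=0.0000). Price 8.3756; hedge Δ=0.3180, bond B=-52.0485.
Self-financing check: at every node Δ·S+B equals the discounted successor values.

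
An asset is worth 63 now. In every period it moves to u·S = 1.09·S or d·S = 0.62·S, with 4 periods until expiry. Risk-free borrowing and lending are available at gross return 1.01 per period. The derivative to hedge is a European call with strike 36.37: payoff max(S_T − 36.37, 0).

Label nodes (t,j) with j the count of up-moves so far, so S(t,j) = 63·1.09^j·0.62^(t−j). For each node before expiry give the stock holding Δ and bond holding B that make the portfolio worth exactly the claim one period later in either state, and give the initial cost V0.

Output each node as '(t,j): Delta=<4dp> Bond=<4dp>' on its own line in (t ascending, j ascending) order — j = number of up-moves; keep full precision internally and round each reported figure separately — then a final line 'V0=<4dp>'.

(0,0): Delta=0.8820 Bond=-26.3044
(1,0): Delta=0.5226 Bond=-12.5307
(1,1): Delta=0.9239 Bond=-29.4467
(2,0): Delta=0.0000 Bond=0.0000
(2,1): Delta=0.5836 Bond=-15.2521
(2,2): Delta=0.9636 Bond=-32.7133
(3,0): Delta=0.0000 Bond=0.0000
(3,1): Delta=0.0000 Bond=0.0000
(3,2): Delta=0.6517 Bond=-18.5645
(3,3): Delta=1.0000 Bond=-36.0099
V0=29.2595

Under the risk-neutral measure, an up-move has probability p* = (R−d)/(u−d) = 0.8298 and values discount at R = 1.01.
Terminal values V(4,·): V(4,0)=0.0000, V(4,1)=0.0000, V(4,2)=0.0000, V(4,3)=14.2138, V(4,4)=52.5596
(3,0): S=15.0147. Δ = (V_up−V_dn)/(S_up−S_dn) = (0.0000−0.0000)/(16.3660−9.3091) = 0.0000. V = [p*·0.0000 + (1−p*)·0.0000]/1.01 = 0.0000. B = V − Δ·S = 0.0000.
(3,1): S=26.3967. Δ = (V_up−V_dn)/(S_up−S_dn) = (0.0000−0.0000)/(28.7725−16.3660) = 0.0000. V = [p*·0.0000 + (1−p*)·0.0000]/1.01 = 0.0000. B = V − Δ·S = 0.0000.
(3,2): S=46.4072. Δ = (V_up−V_dn)/(S_up−S_dn) = (14.2138−0.0000)/(50.5838−28.7725) = 0.6517. V = [p*·14.2138 + (1−p*)·0.0000]/1.01 = 11.6777. B = V − Δ·S = -18.5645.
(3,3): S=81.5868. Δ = (V_up−V_dn)/(S_up−S_dn) = (52.5596−14.2138)/(88.9296−50.5838) = 1.0000. V = [p*·52.5596 + (1−p*)·14.2138]/1.01 = 45.5769. B = V − Δ·S = -36.0099.
(2,0): S=24.2172. Δ = (V_up−V_dn)/(S_up−S_dn) = (0.0000−0.0000)/(26.3967−15.0147) = 0.0000. V = [p*·0.0000 + (1−p*)·0.0000]/1.01 = 0.0000. B = V − Δ·S = 0.0000.
(2,1): S=42.5754. Δ = (V_up−V_dn)/(S_up−S_dn) = (11.6777−0.0000)/(46.4072−26.3967) = 0.5836. V = [p*·11.6777 + (1−p*)·0.0000]/1.01 = 9.5940. B = V − Δ·S = -15.2521.
(2,2): S=74.8503. Δ = (V_up−V_dn)/(S_up−S_dn) = (45.5769−11.6777)/(81.5868−46.4072) = 0.9636. V = [p*·45.5769 + (1−p*)·11.6777]/1.01 = 39.4127. B = V − Δ·S = -32.7133.
(1,0): S=39.0600. Δ = (V_up−V_dn)/(S_up−S_dn) = (9.5940−0.0000)/(42.5754−24.2172) = 0.5226. V = [p*·9.5940 + (1−p*)·0.0000]/1.01 = 7.8822. B = V − Δ·S = -12.5307.
(1,1): S=68.6700. Δ = (V_up−V_dn)/(S_up−S_dn) = (39.4127−9.5940)/(74.8503−42.5754) = 0.9239. V = [p*·39.4127 + (1−p*)·9.5940]/1.01 = 33.9972. B = V − Δ·S = -29.4467.
(0,0): S=63.0000. Δ = (V_up−V_dn)/(S_up−S_dn) = (33.9972−7.8822)/(68.6700−39.0600) = 0.8820. V = [p*·33.9972 + (1−p*)·7.8822]/1.01 = 29.2595. B = V − Δ·S = -26.3044.
The time-0 hedge costs 29.2595, which is the no-arbitrage price.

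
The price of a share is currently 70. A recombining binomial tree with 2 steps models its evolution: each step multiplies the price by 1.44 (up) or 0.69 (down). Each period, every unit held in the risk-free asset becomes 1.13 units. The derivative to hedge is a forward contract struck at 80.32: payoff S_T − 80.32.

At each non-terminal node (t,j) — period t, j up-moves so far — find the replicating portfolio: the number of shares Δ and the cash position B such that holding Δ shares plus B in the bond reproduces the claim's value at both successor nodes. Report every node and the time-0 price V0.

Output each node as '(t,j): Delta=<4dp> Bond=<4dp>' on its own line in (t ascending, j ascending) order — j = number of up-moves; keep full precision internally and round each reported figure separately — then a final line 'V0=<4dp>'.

Risk-neutral probability p* = (R−d)/(u−d) = (1.13−0.69)/(1.44−0.69) = 0.5867.
Terminal values V(2,·): V(2,0)=-46.9930, V(2,1)=-10.7680, V(2,2)=64.8320
Node (1,0) S=48.3000: V=(p*·-10.7680+(1−p*)·-46.9930)/1.13=-22.7796; Δ=(-10.7680−-46.9930)/(69.5520−33.3270)=1.0000; B=V−Δ·S=-71.0796
Node (1,1) S=100.8000: V=(p*·64.8320+(1−p*)·-10.7680)/1.13=29.7204; Δ=(64.8320−-10.7680)/(145.1520−69.5520)=1.0000; B=V−Δ·S=-71.0796
Node (0,0) S=70.0000: V=(p*·29.7204+(1−p*)·-22.7796)/1.13=7.0977; Δ=(29.7204−-22.7796)/(100.8000−48.3000)=1.0000; B=V−Δ·S=-62.9023
Check: Δ(0,0)·S0 + B(0,0) = 7.0977 = V0.

(0,0): Delta=1.0000 Bond=-62.9023
(1,0): Delta=1.0000 Bond=-71.0796
(1,1): Delta=1.0000 Bond=-71.0796
V0=7.0977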